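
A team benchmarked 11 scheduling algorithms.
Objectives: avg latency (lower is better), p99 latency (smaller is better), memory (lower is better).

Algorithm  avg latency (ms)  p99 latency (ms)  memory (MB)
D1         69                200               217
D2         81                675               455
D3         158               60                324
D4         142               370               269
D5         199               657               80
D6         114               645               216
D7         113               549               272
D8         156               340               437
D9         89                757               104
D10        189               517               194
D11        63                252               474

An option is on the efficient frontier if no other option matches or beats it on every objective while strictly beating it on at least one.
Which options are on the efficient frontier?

D1: not dominated.
D2: dominated by D1 (avg latency 69≤81, p99 latency 200≤675, memory 217≤455).
D3: not dominated (best p99 latency).
D4: dominated by D1 (avg latency 69≤142, p99 latency 200≤370, memory 217≤269).
D5: not dominated (best memory).
D6: not dominated.
D7: dominated by D1 (avg latency 69≤113, p99 latency 200≤549, memory 217≤272).
D8: dominated by D1 (avg latency 69≤156, p99 latency 200≤340, memory 217≤437).
D9: not dominated.
D10: not dominated.
D11: not dominated (best avg latency).

D1, D3, D5, D6, D9, D10, D11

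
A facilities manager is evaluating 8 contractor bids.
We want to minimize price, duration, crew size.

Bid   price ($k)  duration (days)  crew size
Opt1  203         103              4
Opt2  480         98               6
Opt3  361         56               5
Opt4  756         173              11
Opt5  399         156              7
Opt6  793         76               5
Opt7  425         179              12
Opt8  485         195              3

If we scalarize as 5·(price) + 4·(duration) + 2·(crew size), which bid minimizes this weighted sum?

Opt1

Opt1: 5·203 + 4·103 + 2·4 = 1435
Opt2: 5·480 + 4·98 + 2·6 = 2804
Opt3: 5·361 + 4·56 + 2·5 = 2039
Opt4: 5·756 + 4·173 + 2·11 = 4494
Opt5: 5·399 + 4·156 + 2·7 = 2633
Opt6: 5·793 + 4·76 + 2·5 = 4279
Opt7: 5·425 + 4·179 + 2·12 = 2865
Opt8: 5·485 + 4·195 + 2·3 = 3211
Lowest: Opt1 at 1435.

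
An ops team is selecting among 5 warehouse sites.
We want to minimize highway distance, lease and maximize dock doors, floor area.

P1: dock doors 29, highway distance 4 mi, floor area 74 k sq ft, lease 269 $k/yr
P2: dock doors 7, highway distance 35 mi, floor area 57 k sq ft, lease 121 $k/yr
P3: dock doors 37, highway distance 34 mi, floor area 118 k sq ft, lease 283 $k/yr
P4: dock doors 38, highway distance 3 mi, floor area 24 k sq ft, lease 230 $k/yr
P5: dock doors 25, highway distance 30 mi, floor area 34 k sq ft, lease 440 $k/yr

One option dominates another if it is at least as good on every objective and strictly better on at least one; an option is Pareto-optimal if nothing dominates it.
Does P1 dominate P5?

Yes

P1 vs P5: dock doors 29≥25, highway distance 4≤30, floor area 74≥34, lease 269≤440 — P1 is at least as good on every objective with at least one strict improvement.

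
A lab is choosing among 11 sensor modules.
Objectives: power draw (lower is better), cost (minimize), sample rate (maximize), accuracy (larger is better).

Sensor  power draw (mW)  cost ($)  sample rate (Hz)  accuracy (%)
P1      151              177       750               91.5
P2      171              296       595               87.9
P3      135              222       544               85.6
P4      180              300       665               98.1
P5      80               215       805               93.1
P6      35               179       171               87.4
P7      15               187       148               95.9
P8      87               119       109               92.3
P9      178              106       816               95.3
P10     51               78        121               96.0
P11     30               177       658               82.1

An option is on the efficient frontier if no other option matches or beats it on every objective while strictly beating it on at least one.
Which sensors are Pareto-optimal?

P1, P4, P5, P6, P7, P9, P10, P11

P1: not dominated.
P2: dominated by P1 (power draw 151≤171, cost 177≤296, sample rate 750≥595, accuracy 91.5≥87.9).
P3: dominated by P5 (power draw 80≤135, cost 215≤222, sample rate 805≥544, accuracy 93.1≥85.6).
P4: not dominated (best accuracy).
P5: not dominated.
P6: not dominated.
P7: not dominated (best power draw).
P8: dominated by P10 (power draw 51≤87, cost 78≤119, sample rate 121≥109, accuracy 96.0≥92.3).
P9: not dominated (best sample rate).
P10: not dominated (best cost).
P11: not dominated.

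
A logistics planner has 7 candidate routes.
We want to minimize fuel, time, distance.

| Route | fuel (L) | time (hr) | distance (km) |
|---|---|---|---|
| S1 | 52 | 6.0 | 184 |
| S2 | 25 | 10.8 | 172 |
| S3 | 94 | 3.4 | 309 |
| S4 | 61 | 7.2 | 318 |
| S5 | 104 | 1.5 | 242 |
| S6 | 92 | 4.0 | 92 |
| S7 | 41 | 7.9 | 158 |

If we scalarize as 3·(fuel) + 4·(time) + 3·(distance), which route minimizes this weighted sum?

S6

S1: 3·52 + 4·6.0 + 3·184 = 732.0
S2: 3·25 + 4·10.8 + 3·172 = 634.2
S3: 3·94 + 4·3.4 + 3·309 = 1222.6
S4: 3·61 + 4·7.2 + 3·318 = 1165.8
S5: 3·104 + 4·1.5 + 3·242 = 1044.0
S6: 3·92 + 4·4.0 + 3·92 = 568.0
S7: 3·41 + 4·7.9 + 3·158 = 628.6
Lowest: S6 at 568.0.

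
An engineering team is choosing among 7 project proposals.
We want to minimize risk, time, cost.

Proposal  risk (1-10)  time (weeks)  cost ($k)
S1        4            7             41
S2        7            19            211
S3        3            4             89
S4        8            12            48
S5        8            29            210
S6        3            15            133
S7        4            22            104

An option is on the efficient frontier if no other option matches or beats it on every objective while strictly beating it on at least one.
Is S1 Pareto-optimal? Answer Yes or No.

Yes

S2: worse on risk (7 vs 4).
S3: worse on cost (89 vs 41).
S4: worse on risk (8 vs 4).
S5: worse on risk (8 vs 4).
S6: worse on time (15 vs 7).
S7: worse on time (22 vs 7).
No option is at least as good as S1 on every objective and strictly better on one.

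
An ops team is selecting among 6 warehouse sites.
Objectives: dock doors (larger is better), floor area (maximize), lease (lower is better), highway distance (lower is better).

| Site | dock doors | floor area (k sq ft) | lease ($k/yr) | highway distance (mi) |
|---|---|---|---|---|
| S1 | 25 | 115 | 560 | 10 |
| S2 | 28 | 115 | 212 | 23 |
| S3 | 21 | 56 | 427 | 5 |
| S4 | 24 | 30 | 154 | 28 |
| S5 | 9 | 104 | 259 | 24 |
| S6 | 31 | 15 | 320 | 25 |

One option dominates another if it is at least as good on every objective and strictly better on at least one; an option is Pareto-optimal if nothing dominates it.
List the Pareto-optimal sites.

S1, S2, S3, S4, S6

S1: not dominated.
S2: not dominated.
S3: not dominated (best highway distance).
S4: not dominated (best lease).
S5: dominated by S2 (dock doors 28≥9, floor area 115≥104, lease 212≤259, highway distance 23≤24).
S6: not dominated (best dock doors).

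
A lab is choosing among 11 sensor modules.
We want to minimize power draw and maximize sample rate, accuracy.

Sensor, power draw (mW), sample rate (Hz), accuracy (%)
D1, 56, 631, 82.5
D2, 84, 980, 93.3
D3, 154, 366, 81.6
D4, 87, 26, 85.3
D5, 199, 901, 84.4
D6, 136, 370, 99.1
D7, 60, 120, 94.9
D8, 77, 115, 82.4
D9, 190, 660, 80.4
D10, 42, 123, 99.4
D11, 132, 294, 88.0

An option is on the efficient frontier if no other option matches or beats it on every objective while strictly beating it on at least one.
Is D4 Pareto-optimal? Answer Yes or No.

D2 vs D4: power draw 84≤87, sample rate 980≥26, accuracy 93.3≥85.3 — D2 is at least as good on every objective and strictly better on at least one, so D2 dominates D4.

No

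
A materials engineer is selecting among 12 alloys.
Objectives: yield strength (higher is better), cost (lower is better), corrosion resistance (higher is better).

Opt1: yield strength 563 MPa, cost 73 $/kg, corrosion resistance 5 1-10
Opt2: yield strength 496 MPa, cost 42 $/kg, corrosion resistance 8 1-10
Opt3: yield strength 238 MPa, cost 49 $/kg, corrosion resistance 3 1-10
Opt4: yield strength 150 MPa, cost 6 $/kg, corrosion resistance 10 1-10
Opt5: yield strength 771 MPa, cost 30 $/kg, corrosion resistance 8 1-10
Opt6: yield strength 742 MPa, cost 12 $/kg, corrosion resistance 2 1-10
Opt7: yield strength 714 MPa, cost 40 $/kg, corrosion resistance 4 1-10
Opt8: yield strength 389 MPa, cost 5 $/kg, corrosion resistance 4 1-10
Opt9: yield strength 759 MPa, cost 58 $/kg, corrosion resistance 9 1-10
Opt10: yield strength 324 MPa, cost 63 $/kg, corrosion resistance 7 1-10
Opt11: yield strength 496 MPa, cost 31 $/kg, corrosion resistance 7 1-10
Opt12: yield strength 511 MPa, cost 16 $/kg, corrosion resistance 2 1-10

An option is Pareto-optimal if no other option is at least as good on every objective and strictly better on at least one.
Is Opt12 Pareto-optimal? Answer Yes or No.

Opt6 vs Opt12: yield strength 742≥511, cost 12≤16, corrosion resistance 2≥2 — Opt6 is at least as good on every objective and strictly better on at least one, so Opt6 dominates Opt12.

No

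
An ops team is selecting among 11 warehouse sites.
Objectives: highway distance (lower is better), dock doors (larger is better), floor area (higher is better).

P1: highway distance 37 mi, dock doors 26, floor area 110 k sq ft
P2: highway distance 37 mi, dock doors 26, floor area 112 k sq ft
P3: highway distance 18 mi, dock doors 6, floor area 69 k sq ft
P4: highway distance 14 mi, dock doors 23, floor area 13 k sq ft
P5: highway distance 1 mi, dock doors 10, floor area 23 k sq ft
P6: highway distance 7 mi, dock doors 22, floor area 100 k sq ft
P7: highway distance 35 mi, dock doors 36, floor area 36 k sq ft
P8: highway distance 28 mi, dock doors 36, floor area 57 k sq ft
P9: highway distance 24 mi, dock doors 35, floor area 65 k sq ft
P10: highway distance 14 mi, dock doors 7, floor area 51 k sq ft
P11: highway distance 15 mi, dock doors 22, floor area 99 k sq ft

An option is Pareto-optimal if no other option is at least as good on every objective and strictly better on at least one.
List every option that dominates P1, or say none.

P2

P2: highway distance 37≤37, dock doors 26≥26, floor area 112≥110 — dominates P1.
Others (P3, P4, P5, P6, P7, P8, P9, P10, P11) are each worse than P1 on at least one objective.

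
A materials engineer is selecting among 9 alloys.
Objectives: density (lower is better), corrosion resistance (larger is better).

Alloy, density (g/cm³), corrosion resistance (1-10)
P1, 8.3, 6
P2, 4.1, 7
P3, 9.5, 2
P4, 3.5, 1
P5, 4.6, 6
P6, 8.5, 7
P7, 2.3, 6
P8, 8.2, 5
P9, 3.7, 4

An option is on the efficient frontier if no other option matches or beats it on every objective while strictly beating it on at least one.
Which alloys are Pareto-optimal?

P1: dominated by P2 (density 4.1≤8.3, corrosion resistance 7≥6).
P2: not dominated.
P3: dominated by P1 (density 8.3≤9.5, corrosion resistance 6≥2).
P4: dominated by P7 (density 2.3≤3.5, corrosion resistance 6≥1).
P5: dominated by P2 (density 4.1≤4.6, corrosion resistance 7≥6).
P6: dominated by P2 (density 4.1≤8.5, corrosion resistance 7≥7).
P7: not dominated (best density).
P8: dominated by P2 (density 4.1≤8.2, corrosion resistance 7≥5).
P9: dominated by P7 (density 2.3≤3.7, corrosion resistance 6≥4).

P2, P7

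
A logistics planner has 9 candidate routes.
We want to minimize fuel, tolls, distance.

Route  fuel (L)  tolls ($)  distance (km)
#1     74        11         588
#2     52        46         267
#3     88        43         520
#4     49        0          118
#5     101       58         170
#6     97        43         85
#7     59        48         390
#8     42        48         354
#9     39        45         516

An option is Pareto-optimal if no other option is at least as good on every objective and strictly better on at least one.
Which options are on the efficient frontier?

#4, #6, #8, #9

#1: dominated by #4 (fuel 49≤74, tolls 0≤11, distance 118≤588).
#2: dominated by #4 (fuel 49≤52, tolls 0≤46, distance 118≤267).
#3: dominated by #4 (fuel 49≤88, tolls 0≤43, distance 118≤520).
#4: not dominated (best tolls).
#5: dominated by #4 (fuel 49≤101, tolls 0≤58, distance 118≤170).
#6: not dominated (best distance).
#7: dominated by #2 (fuel 52≤59, tolls 46≤48, distance 267≤390).
#8: not dominated.
#9: not dominated (best fuel).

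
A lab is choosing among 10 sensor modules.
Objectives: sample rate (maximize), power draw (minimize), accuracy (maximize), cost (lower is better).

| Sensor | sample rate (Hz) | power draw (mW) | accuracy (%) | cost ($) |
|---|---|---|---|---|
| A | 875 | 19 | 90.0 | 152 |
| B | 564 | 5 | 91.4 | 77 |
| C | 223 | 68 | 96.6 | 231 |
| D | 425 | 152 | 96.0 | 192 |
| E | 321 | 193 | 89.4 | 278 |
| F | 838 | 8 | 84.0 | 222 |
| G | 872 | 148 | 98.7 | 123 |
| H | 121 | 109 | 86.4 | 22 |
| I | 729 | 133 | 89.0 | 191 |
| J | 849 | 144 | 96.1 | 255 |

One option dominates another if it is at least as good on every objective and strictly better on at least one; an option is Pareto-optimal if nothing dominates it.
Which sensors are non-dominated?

A, B, C, F, G, H, J

A: not dominated (best sample rate).
B: not dominated (best power draw).
C: not dominated.
D: dominated by G (sample rate 872≥425, power draw 148≤152, accuracy 98.7≥96.0, cost 123≤192).
E: dominated by A (sample rate 875≥321, power draw 19≤193, accuracy 90.0≥89.4, cost 152≤278).
F: not dominated.
G: not dominated (best accuracy).
H: not dominated (best cost).
I: dominated by A (sample rate 875≥729, power draw 19≤133, accuracy 90.0≥89.0, cost 152≤191).
J: not dominated.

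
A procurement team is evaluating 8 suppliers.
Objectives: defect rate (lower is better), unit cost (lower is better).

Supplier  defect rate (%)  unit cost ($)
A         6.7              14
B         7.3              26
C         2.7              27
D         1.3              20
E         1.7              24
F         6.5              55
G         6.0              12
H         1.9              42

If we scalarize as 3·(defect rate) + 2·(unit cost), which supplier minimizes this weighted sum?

G

A: 3·6.7 + 2·14 = 48.1
B: 3·7.3 + 2·26 = 73.9
C: 3·2.7 + 2·27 = 62.1
D: 3·1.3 + 2·20 = 43.9
E: 3·1.7 + 2·24 = 53.1
F: 3·6.5 + 2·55 = 129.5
G: 3·6.0 + 2·12 = 42.0
H: 3·1.9 + 2·42 = 89.7
Lowest: G at 42.0.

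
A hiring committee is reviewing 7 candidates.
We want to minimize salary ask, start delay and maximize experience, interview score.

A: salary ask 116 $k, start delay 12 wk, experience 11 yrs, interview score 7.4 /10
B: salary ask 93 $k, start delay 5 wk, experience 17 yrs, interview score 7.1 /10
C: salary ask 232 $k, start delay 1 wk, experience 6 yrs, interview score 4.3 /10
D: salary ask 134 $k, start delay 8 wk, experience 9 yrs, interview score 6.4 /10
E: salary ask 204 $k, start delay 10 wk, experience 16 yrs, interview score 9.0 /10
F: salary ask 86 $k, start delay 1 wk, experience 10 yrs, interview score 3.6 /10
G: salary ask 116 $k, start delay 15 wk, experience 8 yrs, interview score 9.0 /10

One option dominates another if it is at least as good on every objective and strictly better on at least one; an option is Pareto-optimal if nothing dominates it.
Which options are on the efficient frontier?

A: not dominated.
B: not dominated (best experience).
C: not dominated.
D: dominated by B (salary ask 93≤134, start delay 5≤8, experience 17≥9, interview score 7.1≥6.4).
E: not dominated.
F: not dominated (best salary ask).
G: not dominated.

A, B, C, E, F, G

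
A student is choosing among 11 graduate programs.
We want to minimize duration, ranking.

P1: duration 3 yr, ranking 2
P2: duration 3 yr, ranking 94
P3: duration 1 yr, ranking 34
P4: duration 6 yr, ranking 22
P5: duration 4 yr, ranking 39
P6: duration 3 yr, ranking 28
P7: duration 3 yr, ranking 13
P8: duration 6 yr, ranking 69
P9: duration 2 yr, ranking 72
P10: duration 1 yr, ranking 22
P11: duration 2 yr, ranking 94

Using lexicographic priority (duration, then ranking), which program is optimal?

P10

First minimize duration: best is 1, kept {P3, P10}.
Then minimize ranking: best is 22, kept {P10}.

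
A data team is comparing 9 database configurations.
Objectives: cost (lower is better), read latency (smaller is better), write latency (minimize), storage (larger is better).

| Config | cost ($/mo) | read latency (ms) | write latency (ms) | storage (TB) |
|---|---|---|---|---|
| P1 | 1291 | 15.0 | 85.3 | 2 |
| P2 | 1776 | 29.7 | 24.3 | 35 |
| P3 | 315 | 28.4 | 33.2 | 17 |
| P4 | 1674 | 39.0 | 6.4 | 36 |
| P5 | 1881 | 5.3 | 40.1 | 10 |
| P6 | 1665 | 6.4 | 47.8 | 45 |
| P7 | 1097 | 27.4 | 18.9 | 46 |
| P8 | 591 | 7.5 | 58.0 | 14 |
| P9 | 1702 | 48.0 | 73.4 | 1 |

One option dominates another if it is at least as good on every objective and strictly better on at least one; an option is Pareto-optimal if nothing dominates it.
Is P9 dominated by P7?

Yes

P7 vs P9: cost 1097≤1702, read latency 27.4≤48.0, write latency 18.9≤73.4, storage 46≥1 — P7 is at least as good on every objective with at least one strict improvement.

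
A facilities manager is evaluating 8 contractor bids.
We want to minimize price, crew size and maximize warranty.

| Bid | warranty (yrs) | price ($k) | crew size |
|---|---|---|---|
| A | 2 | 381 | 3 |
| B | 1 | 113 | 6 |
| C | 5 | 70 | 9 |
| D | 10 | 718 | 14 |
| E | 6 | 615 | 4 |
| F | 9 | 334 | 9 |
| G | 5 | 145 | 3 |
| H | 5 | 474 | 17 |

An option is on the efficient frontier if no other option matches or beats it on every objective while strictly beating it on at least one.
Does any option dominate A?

Yes

G vs A: warranty 5≥2, price 145≤381, crew size 3≤3 — G is at least as good on every objective and strictly better on at least one, so G dominates A.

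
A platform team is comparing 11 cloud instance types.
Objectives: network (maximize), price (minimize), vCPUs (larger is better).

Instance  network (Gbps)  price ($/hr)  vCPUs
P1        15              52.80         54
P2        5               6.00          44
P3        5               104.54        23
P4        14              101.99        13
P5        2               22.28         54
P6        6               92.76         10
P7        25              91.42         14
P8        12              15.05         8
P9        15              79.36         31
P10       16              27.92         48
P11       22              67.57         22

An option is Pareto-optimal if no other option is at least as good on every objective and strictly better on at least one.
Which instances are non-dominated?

P1, P2, P5, P7, P8, P10, P11

P1: not dominated.
P2: not dominated (best price).
P3: dominated by P1 (network 15≥5, price 52.80≤104.54, vCPUs 54≥23).
P4: dominated by P1 (network 15≥14, price 52.80≤101.99, vCPUs 54≥13).
P5: not dominated.
P6: dominated by P1 (network 15≥6, price 52.80≤92.76, vCPUs 54≥10).
P7: not dominated (best network).
P8: not dominated.
P9: dominated by P1 (network 15≥15, price 52.80≤79.36, vCPUs 54≥31).
P10: not dominated.
P11: not dominated.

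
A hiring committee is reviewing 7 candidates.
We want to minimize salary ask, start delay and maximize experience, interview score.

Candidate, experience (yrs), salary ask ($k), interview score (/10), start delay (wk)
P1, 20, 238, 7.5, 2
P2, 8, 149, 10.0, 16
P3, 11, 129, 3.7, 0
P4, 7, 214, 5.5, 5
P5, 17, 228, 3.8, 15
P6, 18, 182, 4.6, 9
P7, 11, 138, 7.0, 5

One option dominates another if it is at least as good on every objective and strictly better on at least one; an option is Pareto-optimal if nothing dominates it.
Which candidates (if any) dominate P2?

none

P1: worse on salary ask (238 vs 149).
P3: worse on interview score (3.7 vs 10.0).
P4: worse on experience (7 vs 8).
P5: worse on salary ask (228 vs 149).
P6: worse on salary ask (182 vs 149).
P7: worse on interview score (7.0 vs 10.0).
No option dominates P2.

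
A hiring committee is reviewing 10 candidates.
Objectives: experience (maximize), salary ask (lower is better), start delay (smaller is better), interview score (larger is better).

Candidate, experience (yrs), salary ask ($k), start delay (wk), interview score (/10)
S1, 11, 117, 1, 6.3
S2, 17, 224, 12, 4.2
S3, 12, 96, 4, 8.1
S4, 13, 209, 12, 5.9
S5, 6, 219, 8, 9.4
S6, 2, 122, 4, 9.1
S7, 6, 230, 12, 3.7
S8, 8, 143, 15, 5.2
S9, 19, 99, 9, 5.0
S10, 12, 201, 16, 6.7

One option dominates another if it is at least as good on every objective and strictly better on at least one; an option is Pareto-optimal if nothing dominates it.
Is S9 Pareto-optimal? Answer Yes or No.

S1: worse on experience (11 vs 19).
S2: worse on experience (17 vs 19).
S3: worse on experience (12 vs 19).
S4: worse on experience (13 vs 19).
S5: worse on experience (6 vs 19).
S6: worse on experience (2 vs 19).
S7: worse on experience (6 vs 19).
S8: worse on experience (8 vs 19).
S10: worse on experience (12 vs 19).
No option is at least as good as S9 on every objective and strictly better on one.

Yes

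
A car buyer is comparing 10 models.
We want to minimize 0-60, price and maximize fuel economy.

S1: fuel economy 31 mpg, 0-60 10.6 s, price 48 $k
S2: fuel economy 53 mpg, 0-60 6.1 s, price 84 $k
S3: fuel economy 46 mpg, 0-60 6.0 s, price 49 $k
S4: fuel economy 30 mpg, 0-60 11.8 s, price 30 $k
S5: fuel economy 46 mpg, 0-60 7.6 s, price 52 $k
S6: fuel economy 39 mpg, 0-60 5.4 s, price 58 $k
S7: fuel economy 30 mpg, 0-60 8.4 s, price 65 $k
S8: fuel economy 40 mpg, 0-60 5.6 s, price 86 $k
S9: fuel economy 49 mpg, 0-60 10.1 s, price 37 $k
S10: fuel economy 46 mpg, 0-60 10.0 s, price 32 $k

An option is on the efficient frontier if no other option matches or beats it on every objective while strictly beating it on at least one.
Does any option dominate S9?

No

S1: worse on fuel economy (31 vs 49).
S2: worse on price (84 vs 37).
S3: worse on fuel economy (46 vs 49).
S4: worse on fuel economy (30 vs 49).
S5: worse on fuel economy (46 vs 49).
S6: worse on fuel economy (39 vs 49).
S7: worse on fuel economy (30 vs 49).
S8: worse on fuel economy (40 vs 49).
S10: worse on fuel economy (46 vs 49).
No option is at least as good as S9 on every objective and strictly better on one.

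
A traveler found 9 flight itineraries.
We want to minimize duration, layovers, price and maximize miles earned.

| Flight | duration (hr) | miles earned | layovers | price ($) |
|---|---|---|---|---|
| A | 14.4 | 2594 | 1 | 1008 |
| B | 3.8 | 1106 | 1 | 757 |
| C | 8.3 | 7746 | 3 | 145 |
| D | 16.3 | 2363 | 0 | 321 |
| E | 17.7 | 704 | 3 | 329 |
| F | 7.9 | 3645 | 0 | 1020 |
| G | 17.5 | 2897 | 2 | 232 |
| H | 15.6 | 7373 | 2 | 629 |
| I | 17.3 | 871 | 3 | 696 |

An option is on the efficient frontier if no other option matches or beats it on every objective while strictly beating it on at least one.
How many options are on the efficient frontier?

A: not dominated.
B: not dominated (best duration).
C: not dominated (best miles earned).
D: not dominated.
E: dominated by C (duration 8.3≤17.7, miles earned 7746≥704, layovers 3≤3, price 145≤329).
F: not dominated.
G: not dominated.
H: not dominated.
I: dominated by C (duration 8.3≤17.3, miles earned 7746≥871, layovers 3≤3, price 145≤696).
Pareto-optimal: A, B, C, D, F, G, H → 7.

7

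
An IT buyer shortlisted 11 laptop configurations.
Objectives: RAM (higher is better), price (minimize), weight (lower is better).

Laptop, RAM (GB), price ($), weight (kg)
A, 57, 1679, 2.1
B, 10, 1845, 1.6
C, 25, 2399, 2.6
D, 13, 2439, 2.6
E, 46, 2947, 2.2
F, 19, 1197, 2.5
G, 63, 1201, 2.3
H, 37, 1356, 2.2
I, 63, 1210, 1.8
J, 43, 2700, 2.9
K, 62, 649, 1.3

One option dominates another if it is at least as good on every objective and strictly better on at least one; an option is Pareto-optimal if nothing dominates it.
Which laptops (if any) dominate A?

I: RAM 63≥57, price 1210≤1679, weight 1.8≤2.1 — dominates A.
K: RAM 62≥57, price 649≤1679, weight 1.3≤2.1 — dominates A.
Others (B, C, D, E, F, G, H, J) are each worse than A on at least one objective.

I, K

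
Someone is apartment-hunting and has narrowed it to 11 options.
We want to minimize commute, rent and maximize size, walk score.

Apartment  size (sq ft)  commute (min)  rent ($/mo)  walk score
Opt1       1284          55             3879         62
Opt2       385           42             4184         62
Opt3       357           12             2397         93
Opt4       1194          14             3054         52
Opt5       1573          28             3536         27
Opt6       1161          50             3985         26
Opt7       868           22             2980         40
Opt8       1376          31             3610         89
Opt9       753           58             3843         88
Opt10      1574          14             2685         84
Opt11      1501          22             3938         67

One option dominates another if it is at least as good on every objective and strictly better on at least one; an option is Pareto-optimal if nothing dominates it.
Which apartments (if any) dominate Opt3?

none

Opt1: worse on commute (55 vs 12).
Opt2: worse on commute (42 vs 12).
Opt4: worse on commute (14 vs 12).
Opt5: worse on commute (28 vs 12).
Opt6: worse on commute (50 vs 12).
Opt7: worse on commute (22 vs 12).
Opt8: worse on commute (31 vs 12).
Opt9: worse on commute (58 vs 12).
Opt10: worse on commute (14 vs 12).
Opt11: worse on commute (22 vs 12).
No option dominates Opt3.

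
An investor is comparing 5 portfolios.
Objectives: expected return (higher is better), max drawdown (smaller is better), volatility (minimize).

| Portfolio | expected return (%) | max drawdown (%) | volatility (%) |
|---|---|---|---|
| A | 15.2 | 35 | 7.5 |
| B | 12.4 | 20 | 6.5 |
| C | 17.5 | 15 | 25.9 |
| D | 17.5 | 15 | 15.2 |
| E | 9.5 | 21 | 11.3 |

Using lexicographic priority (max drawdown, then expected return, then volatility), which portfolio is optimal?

D

First minimize max drawdown: best is 15, kept {C, D}.
Then maximize expected return: best is 17.5, kept {C, D}.
Then minimize volatility: best is 15.2, kept {D}.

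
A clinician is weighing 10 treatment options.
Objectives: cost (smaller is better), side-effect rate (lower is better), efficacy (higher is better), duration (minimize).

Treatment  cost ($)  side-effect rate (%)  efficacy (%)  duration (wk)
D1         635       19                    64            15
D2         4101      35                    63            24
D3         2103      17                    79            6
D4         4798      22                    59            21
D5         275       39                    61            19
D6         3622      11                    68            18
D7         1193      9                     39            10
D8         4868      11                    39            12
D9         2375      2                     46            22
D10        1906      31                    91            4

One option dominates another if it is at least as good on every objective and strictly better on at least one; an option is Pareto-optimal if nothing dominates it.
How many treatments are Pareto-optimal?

7

D1: not dominated.
D2: dominated by D1 (cost 635≤4101, side-effect rate 19≤35, efficacy 64≥63, duration 15≤24).
D3: not dominated.
D4: dominated by D1 (cost 635≤4798, side-effect rate 19≤22, efficacy 64≥59, duration 15≤21).
D5: not dominated (best cost).
D6: not dominated.
D7: not dominated.
D8: dominated by D7 (cost 1193≤4868, side-effect rate 9≤11, efficacy 39≥39, duration 10≤12).
D9: not dominated (best side-effect rate).
D10: not dominated (best efficacy).
Pareto-optimal: D1, D3, D5, D6, D7, D9, D10 → 7.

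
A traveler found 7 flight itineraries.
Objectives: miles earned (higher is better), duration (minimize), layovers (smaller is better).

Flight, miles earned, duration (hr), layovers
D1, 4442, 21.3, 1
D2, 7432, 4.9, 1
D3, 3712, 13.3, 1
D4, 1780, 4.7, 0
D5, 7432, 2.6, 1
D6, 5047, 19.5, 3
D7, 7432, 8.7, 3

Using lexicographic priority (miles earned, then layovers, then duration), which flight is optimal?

First maximize miles earned: best is 7432, kept {D2, D5, D7}.
Then minimize layovers: best is 1, kept {D2, D5}.
Then minimize duration: best is 2.6, kept {D5}.

D5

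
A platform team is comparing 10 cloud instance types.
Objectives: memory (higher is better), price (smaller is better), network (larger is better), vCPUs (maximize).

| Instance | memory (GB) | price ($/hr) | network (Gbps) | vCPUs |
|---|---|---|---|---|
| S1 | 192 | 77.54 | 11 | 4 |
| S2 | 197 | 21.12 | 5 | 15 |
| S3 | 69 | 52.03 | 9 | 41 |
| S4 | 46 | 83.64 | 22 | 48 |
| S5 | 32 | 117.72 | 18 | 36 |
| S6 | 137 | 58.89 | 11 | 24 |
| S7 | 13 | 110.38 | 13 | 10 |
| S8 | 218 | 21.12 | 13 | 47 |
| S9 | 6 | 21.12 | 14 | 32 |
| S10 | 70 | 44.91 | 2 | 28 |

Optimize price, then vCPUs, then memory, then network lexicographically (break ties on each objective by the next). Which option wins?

S8

First minimize price: best is 21.12, kept {S2, S8, S9}.
Then maximize vCPUs: best is 47, kept {S8}.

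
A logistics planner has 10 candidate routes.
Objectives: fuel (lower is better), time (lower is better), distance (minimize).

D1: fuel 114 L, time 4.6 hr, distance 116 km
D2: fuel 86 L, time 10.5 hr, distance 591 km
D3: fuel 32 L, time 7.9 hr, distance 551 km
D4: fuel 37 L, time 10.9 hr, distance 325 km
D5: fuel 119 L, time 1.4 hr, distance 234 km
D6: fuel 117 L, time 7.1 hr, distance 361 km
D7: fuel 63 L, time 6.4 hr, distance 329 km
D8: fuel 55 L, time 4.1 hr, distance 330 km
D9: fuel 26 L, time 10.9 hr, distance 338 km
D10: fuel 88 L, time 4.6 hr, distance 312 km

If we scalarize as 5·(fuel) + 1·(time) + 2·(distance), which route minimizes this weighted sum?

D1

D1: 5·114 + 1·4.6 + 2·116 = 806.6
D2: 5·86 + 1·10.5 + 2·591 = 1622.5
D3: 5·32 + 1·7.9 + 2·551 = 1269.9
D4: 5·37 + 1·10.9 + 2·325 = 845.9
D5: 5·119 + 1·1.4 + 2·234 = 1064.4
D6: 5·117 + 1·7.1 + 2·361 = 1314.1
D7: 5·63 + 1·6.4 + 2·329 = 979.4
D8: 5·55 + 1·4.1 + 2·330 = 939.1
D9: 5·26 + 1·10.9 + 2·338 = 816.9
D10: 5·88 + 1·4.6 + 2·312 = 1068.6
Lowest: D1 at 806.6.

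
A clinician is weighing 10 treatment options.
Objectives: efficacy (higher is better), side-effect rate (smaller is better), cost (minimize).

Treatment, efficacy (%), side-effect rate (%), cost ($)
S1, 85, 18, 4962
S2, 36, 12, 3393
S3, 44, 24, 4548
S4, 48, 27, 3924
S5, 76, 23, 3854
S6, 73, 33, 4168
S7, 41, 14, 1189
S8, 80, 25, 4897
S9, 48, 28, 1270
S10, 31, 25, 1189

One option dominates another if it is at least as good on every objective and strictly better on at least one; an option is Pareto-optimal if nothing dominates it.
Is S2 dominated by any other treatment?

S1: worse on side-effect rate (18 vs 12).
S3: worse on side-effect rate (24 vs 12).
S4: worse on side-effect rate (27 vs 12).
S5: worse on side-effect rate (23 vs 12).
S6: worse on side-effect rate (33 vs 12).
S7: worse on side-effect rate (14 vs 12).
S8: worse on side-effect rate (25 vs 12).
S9: worse on side-effect rate (28 vs 12).
S10: worse on efficacy (31 vs 36).
No option is at least as good as S2 on every objective and strictly better on one.

No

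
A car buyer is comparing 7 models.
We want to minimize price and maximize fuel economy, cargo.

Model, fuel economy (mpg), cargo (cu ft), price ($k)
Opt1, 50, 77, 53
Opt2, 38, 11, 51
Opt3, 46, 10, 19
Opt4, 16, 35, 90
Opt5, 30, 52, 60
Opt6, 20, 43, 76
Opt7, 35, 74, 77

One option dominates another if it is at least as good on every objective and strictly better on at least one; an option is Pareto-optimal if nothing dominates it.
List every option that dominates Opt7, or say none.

Opt1: fuel economy 50≥35, cargo 77≥74, price 53≤77 — dominates Opt7.
Others (Opt2, Opt3, Opt4, Opt5, Opt6) are each worse than Opt7 on at least one objective.

Opt1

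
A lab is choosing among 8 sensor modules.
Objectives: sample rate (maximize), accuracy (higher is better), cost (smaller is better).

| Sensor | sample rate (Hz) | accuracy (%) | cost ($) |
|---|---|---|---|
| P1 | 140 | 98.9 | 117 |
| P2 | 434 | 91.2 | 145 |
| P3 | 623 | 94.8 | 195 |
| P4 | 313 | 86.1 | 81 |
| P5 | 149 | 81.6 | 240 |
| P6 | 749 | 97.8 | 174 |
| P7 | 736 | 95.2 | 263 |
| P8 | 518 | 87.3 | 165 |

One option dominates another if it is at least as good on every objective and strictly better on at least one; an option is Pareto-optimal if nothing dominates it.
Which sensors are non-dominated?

P1, P2, P4, P6, P8

P1: not dominated (best accuracy).
P2: not dominated.
P3: dominated by P6 (sample rate 749≥623, accuracy 97.8≥94.8, cost 174≤195).
P4: not dominated (best cost).
P5: dominated by P2 (sample rate 434≥149, accuracy 91.2≥81.6, cost 145≤240).
P6: not dominated (best sample rate).
P7: dominated by P6 (sample rate 749≥736, accuracy 97.8≥95.2, cost 174≤263).
P8: not dominated.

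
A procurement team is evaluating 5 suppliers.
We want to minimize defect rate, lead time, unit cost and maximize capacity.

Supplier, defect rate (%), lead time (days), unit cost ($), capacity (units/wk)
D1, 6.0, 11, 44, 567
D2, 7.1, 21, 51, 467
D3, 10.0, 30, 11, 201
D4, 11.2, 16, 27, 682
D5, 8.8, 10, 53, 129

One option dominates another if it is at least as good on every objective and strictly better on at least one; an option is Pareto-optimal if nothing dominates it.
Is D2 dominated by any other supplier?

Yes

D1 vs D2: defect rate 6.0≤7.1, lead time 11≤21, unit cost 44≤51, capacity 567≥467 — D1 is at least as good on every objective and strictly better on at least one, so D1 dominates D2.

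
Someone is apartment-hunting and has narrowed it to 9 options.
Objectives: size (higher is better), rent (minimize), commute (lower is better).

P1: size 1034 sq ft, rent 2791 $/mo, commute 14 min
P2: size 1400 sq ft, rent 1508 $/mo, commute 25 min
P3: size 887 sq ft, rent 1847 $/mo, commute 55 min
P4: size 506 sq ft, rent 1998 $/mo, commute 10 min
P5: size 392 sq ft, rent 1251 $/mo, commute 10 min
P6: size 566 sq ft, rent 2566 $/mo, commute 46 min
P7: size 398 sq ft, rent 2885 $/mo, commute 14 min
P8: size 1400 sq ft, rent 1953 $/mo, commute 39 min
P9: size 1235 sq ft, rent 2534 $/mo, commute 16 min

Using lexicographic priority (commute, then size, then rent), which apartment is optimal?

First minimize commute: best is 10, kept {P4, P5}.
Then maximize size: best is 506, kept {P4}.

P4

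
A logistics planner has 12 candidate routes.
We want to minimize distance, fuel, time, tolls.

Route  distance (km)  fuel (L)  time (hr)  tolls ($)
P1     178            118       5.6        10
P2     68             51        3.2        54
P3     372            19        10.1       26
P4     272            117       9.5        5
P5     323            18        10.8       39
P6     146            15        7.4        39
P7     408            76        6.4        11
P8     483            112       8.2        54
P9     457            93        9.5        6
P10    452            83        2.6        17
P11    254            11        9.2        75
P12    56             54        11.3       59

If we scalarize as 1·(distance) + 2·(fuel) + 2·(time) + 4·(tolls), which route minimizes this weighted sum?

P1: 1·178 + 2·118 + 2·5.6 + 4·10 = 465.2
P2: 1·68 + 2·51 + 2·3.2 + 4·54 = 392.4
P3: 1·372 + 2·19 + 2·10.1 + 4·26 = 534.2
P4: 1·272 + 2·117 + 2·9.5 + 4·5 = 545.0
P5: 1·323 + 2·18 + 2·10.8 + 4·39 = 536.6
P6: 1·146 + 2·15 + 2·7.4 + 4·39 = 346.8
P7: 1·408 + 2·76 + 2·6.4 + 4·11 = 616.8
P8: 1·483 + 2·112 + 2·8.2 + 4·54 = 939.4
P9: 1·457 + 2·93 + 2·9.5 + 4·6 = 686.0
P10: 1·452 + 2·83 + 2·2.6 + 4·17 = 691.2
P11: 1·254 + 2·11 + 2·9.2 + 4·75 = 594.4
P12: 1·56 + 2·54 + 2·11.3 + 4·59 = 422.6
Lowest: P6 at 346.8.

P6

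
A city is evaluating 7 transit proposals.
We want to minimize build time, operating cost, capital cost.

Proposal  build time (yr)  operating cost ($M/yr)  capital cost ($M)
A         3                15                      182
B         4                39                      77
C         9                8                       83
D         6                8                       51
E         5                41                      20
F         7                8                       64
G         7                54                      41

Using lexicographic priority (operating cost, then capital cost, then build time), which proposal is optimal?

First minimize operating cost: best is 8, kept {C, D, F}.
Then minimize capital cost: best is 51, kept {D}.

D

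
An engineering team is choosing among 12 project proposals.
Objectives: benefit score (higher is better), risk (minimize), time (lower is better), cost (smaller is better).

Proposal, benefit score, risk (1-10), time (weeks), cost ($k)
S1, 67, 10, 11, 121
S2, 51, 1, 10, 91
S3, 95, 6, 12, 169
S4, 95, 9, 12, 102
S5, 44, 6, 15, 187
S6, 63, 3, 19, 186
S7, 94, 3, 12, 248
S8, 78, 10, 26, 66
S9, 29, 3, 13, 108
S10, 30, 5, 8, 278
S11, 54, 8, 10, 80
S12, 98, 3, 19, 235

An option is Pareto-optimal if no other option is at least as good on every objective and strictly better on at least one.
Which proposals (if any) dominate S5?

S2, S3

S2: benefit score 51≥44, risk 1≤6, time 10≤15, cost 91≤187 — dominates S5.
S3: benefit score 95≥44, risk 6≤6, time 12≤15, cost 169≤187 — dominates S5.
Others (S1, S4, S6, S7, S8, S9, S10, S11, S12) are each worse than S5 on at least one objective.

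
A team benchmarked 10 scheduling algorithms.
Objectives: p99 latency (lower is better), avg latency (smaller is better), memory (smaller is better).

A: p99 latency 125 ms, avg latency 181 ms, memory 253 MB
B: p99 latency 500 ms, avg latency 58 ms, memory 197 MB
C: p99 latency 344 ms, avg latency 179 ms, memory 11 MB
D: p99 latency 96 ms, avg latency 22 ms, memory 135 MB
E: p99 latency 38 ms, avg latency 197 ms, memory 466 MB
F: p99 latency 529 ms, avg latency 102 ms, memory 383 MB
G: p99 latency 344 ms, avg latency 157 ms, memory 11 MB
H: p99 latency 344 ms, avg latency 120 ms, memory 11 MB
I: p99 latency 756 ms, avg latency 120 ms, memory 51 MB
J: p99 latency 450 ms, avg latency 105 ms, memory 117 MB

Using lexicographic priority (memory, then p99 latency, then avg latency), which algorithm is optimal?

First minimize memory: best is 11, kept {C, G, H}.
Then minimize p99 latency: best is 344, kept {C, G, H}.
Then minimize avg latency: best is 120, kept {H}.

H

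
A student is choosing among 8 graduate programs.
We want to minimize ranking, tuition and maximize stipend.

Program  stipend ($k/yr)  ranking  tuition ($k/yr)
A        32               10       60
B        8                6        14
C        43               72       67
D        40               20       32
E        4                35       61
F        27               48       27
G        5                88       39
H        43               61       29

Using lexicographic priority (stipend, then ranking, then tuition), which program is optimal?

H

First maximize stipend: best is 43, kept {C, H}.
Then minimize ranking: best is 61, kept {H}.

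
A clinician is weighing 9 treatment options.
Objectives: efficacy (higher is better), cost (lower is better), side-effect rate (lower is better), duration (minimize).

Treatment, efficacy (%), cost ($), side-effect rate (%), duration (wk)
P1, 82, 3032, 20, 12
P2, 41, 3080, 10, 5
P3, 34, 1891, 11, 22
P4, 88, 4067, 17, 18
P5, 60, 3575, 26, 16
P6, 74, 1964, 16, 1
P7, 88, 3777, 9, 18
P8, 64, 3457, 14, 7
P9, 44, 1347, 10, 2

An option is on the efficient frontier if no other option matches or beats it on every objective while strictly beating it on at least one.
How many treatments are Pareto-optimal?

P1: not dominated.
P2: dominated by P9 (efficacy 44≥41, cost 1347≤3080, side-effect rate 10≤10, duration 2≤5).
P3: dominated by P9 (efficacy 44≥34, cost 1347≤1891, side-effect rate 10≤11, duration 2≤22).
P4: dominated by P7 (efficacy 88≥88, cost 3777≤4067, side-effect rate 9≤17, duration 18≤18).
P5: dominated by P1 (efficacy 82≥60, cost 3032≤3575, side-effect rate 20≤26, duration 12≤16).
P6: not dominated (best duration).
P7: not dominated (best side-effect rate).
P8: not dominated.
P9: not dominated (best cost).
Pareto-optimal: P1, P6, P7, P8, P9 → 5.

5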